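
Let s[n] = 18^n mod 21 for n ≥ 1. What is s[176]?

9

We have s[1] = 18,  s[2] = 9,  s[3] = 15,  s[4] = 18.
The sequence repeats with period 3.
(176 - 1) mod 3 = 1, so s[176] = s[2] = 9.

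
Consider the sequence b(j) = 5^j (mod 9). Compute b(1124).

7

We have b(1) = 5, b(2) = 7, b(3) = 8, b(4) = 4, b(5) = 2, b(6) = 1, b(7) = 5.
The sequence repeats with period 6.
(1124 - 1) mod 6 = 1, so b(1124) = b(2) = 7.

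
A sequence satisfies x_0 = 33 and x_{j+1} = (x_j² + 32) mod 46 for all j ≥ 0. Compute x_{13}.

17

Computing terms: x_0 = 33, x_1 = 17, x_2 = 45, x_3 = 33.
Since x_3 = x_0 = 33, the sequence is periodic with period 3.
So x_{13} = x_{0 + ((13-0) mod 3)} = x_1 = 17.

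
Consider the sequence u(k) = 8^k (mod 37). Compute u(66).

Computing terms: u(1) = 8; u(2) = 27; u(3) = 31; u(4) = 26; u(5) = 23; u(6) = 36; u(7) = 29; u(8) = 10; u(9) = 6; u(10) = 11; u(11) = 14; u(12) = 1; u(13) = 8.
Since u(13) = u(1) = 8, the sequence is periodic with period 12.
(66 - 1) mod 12 = 5, so u(66) = u(6) = 36.

36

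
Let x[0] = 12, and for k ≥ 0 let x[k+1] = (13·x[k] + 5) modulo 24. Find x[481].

17

Listing terms: x[0] = 12; x[1] = 17; x[2] = 10; x[3] = 15; x[4] = 8; x[5] = 13; x[6] = 6; x[7] = 11; x[8] = 4; x[9] = 9; x[10] = 2; x[11] = 7; x[12] = 0; x[13] = 5; x[14] = 22; x[15] = 3; x[16] = 20; x[17] = 1; x[18] = 18; x[19] = 23; x[20] = 16; x[21] = 21; x[22] = 14; x[23] = 19; x[24] = 12.
The sequence repeats with period 24.
So x[481] = x[0 + ((481-0) mod 24)] = x[1] = 17.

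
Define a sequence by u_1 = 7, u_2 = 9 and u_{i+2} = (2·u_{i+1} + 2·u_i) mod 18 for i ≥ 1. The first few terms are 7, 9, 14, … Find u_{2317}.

10

u_1 = 7,  u_2 = 9,  u_3 = 14,  u_4 = 10,  u_5 = 12,  u_6 = 8,  u_7 = 4,  u_8 = 6,  u_9 = 2,  u_{10} = 16,  u_{11} = 0,  u_{12} = 14,  u_{13} = 10.
Since (u_{12}, u_{13}) = (u_3, u_4) = (14, 10) (two consecutive terms determine the rest), the sequence is eventually periodic: after a pre-period of length 2 it cycles with period 9.
For i ≥ 3, u_i depends only on (i - 3) mod 9. (2317 - 3) mod 9 = 1, so u_{2317} = u_4 = 10.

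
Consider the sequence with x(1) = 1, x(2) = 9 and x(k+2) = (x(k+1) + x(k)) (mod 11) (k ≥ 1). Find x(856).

4

Computing terms: x(1) = 1,  x(2) = 9,  x(3) = 10,  x(4) = 8,  x(5) = 7,  x(6) = 4,  x(7) = 0,  x(8) = 4,  x(9) = 4,  x(10) = 8,  x(11) = 1,  x(12) = 9.
Since (x(11), x(12)) = (x(1), x(2)) = (1, 9) (two consecutive terms determine the rest), the sequence is periodic with period 10.
So x(856) = x(1 + ((856-1) mod 10)) = x(6) = 4.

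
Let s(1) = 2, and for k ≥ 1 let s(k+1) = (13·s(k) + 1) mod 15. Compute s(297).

7

s(1) = 2; s(2) = 12; s(3) = 7; s(4) = 2.
Since s(4) = s(1) = 2, the sequence is periodic with period 3.
(297 - 1) mod 3 = 2, so s(297) = s(3) = 7.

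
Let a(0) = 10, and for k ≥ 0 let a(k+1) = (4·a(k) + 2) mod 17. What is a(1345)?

8

Computing terms: a(0) = 10,  a(1) = 8,  a(2) = 0,  a(3) = 2,  a(4) = 10.
Since a(4) = a(0) = 10, the sequence is periodic with period 4.
(1345 - 0) mod 4 = 1, so a(1345) = a(1) = 8.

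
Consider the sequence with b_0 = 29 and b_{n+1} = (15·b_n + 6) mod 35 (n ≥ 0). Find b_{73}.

26

We have b_0 = 29; b_1 = 21; b_2 = 6; b_3 = 26; b_4 = 11; b_5 = 31; b_6 = 16; b_7 = 1; b_8 = 21.
Since b_8 = b_1 = 21, the sequence is eventually periodic: after a pre-period of length 1 it cycles with period 7.
For n ≥ 1, b_n depends only on (n - 1) mod 7. (73 - 1) mod 7 = 2, so b_{73} = b_3 = 26.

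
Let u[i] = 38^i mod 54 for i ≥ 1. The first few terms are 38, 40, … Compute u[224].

22

u[1] = 38, u[2] = 40, u[3] = 8, u[4] = 34, u[5] = 50, u[6] = 10, u[7] = 2, u[8] = 22, u[9] = 26, u[10] = 16, u[11] = 14, u[12] = 46, u[13] = 20, u[14] = 4, u[15] = 44, u[16] = 52, u[17] = 32, u[18] = 28, u[19] = 38.
The sequence repeats with period 18.
(224 - 1) mod 18 = 7, so u[224] = u[8] = 22.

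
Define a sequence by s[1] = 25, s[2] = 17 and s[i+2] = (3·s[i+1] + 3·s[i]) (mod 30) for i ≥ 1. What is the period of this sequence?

Computing terms: s[1] = 25; s[2] = 17; s[3] = 6; s[4] = 9; s[5] = 15; s[6] = 12; s[7] = 21; s[8] = 9; s[9] = 0; s[10] = 27; s[11] = 21; s[12] = 24; s[13] = 15; s[14] = 27; s[15] = 6; s[16] = 9.
Since (s[15], s[16]) = (s[3], s[4]) = (6, 9) (two consecutive terms determine the rest), the sequence is eventually periodic: after a pre-period of length 2 it cycles with period 12.

12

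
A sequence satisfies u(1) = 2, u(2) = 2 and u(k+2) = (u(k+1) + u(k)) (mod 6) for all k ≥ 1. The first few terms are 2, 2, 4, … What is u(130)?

2

u(1) = 2, u(2) = 2, u(3) = 4, u(4) = 0, u(5) = 4, u(6) = 4, u(7) = 2, u(8) = 0, u(9) = 2, u(10) = 2.
Since (u(9), u(10)) = (u(1), u(2)) = (2, 2) (two consecutive terms determine the rest), the sequence is periodic with period 8.
(130 - 1) mod 8 = 1, so u(130) = u(2) = 2.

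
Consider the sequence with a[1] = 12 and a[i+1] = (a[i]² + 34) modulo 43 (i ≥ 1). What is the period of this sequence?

We have a[1] = 12; a[2] = 6; a[3] = 27; a[4] = 32; a[5] = 26; a[6] = 22; a[7] = 2; a[8] = 38; a[9] = 16; a[10] = 32.
Since a[10] = a[4] = 32, the sequence is eventually periodic: after a pre-period of length 3 it cycles with period 6.

6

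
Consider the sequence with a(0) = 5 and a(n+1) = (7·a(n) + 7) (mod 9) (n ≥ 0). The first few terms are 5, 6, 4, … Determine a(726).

Computing terms: a(0) = 5; a(1) = 6; a(2) = 4; a(3) = 8; a(4) = 0; a(5) = 7; a(6) = 2; a(7) = 3; a(8) = 1; a(9) = 5.
Since a(9) = a(0) = 5, the sequence is periodic with period 9.
So a(726) = a(0 + ((726-0) mod 9)) = a(6) = 2.

2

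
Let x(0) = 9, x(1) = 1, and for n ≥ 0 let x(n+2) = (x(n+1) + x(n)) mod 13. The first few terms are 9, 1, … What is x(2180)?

3

Listing terms: x(0) = 9, x(1) = 1, x(2) = 10, x(3) = 11, x(4) = 8, x(5) = 6, x(6) = 1, x(7) = 7, x(8) = 8, x(9) = 2, x(10) = 10, x(11) = 12, x(12) = 9, x(13) = 8, x(14) = 4, x(15) = 12, x(16) = 3, x(17) = 2, x(18) = 5, x(19) = 7, x(20) = 12, x(21) = 6, x(22) = 5, x(23) = 11, x(24) = 3, x(25) = 1, x(26) = 4, x(27) = 5, x(28) = 9, x(29) = 1.
The sequence repeats with period 28.
So x(2180) = x(0 + ((2180-0) mod 28)) = x(24) = 3.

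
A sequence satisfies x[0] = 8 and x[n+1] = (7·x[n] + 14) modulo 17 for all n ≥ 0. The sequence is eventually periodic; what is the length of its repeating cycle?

16

x[0] = 8,  x[1] = 2,  x[2] = 11,  x[3] = 6,  x[4] = 5,  x[5] = 15,  x[6] = 0,  x[7] = 14,  x[8] = 10,  x[9] = 16,  x[10] = 7,  x[11] = 12,  x[12] = 13,  x[13] = 3,  x[14] = 1,  x[15] = 4,  x[16] = 8.
The sequence repeats with period 16.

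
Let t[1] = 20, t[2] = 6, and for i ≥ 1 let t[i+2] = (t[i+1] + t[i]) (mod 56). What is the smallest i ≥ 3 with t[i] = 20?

t[1] = 20,  t[2] = 6,  t[3] = 26,  t[4] = 32,  t[5] = 2,  t[6] = 34,  t[7] = 36,  t[8] = 14,  t[9] = 50,  t[10] = 8,  t[11] = 2,  t[12] = 10,  t[13] = 12,  t[14] = 22,  t[15] = 34,  t[16] = 0,  t[17] = 34,  t[18] = 34,  t[19] = 12,  t[20] = 46,  t[21] = 2,  t[22] = 48,  t[23] = 50,  t[24] = 42,  t[25] = 36,  t[26] = 22,  t[27] = 2,  t[28] = 24,  t[29] = 26,  t[30] = 50,  t[31] = 20,  t[32] = 14,  t[33] = 34,  t[34] = 48,  t[35] = 26,  t[36] = 18,  t[37] = 44,  t[38] = 6,  t[39] = 50,  t[40] = 0,  t[41] = 50,  t[42] = 50,  t[43] = 44,  t[44] = 38,  t[45] = 26,  t[46] = 8,  t[47] = 34,  t[48] = 42,  t[49] = 20,  t[50] = 6.
Since (t[49], t[50]) = (t[1], t[2]) = (20, 6) (two consecutive terms determine the rest), the sequence is periodic with period 48.
The value 20 first appears (with i ≥ 3) at t[31].

31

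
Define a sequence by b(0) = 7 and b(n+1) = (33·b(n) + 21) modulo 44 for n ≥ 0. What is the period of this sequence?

4

We have b(0) = 7; b(1) = 32; b(2) = 21; b(3) = 10; b(4) = 43; b(5) = 32.
Since b(5) = b(1) = 32, the sequence is eventually periodic: after a pre-period of length 1 it cycles with period 4.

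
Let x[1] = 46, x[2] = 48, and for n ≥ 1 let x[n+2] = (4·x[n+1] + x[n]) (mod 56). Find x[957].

x[1] = 46, x[2] = 48, x[3] = 14, x[4] = 48, x[5] = 38, x[6] = 32, x[7] = 54, x[8] = 24, x[9] = 38, x[10] = 8, x[11] = 14, x[12] = 8, x[13] = 46, x[14] = 24, x[15] = 30, x[16] = 32, x[17] = 46, x[18] = 48.
Since (x[17], x[18]) = (x[1], x[2]) = (46, 48) (two consecutive terms determine the rest), the sequence is periodic with period 16.
(957 - 1) mod 16 = 12, so x[957] = x[13] = 46.

46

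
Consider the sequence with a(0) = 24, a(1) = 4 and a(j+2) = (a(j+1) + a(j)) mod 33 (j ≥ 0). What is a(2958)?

11

We have a(0) = 24, a(1) = 4, a(2) = 28, a(3) = 32, a(4) = 27, a(5) = 26, a(6) = 20, a(7) = 13, a(8) = 0, a(9) = 13, a(10) = 13, a(11) = 26, a(12) = 6, a(13) = 32, a(14) = 5, a(15) = 4, a(16) = 9, a(17) = 13, a(18) = 22, a(19) = 2, a(20) = 24, a(21) = 26, a(22) = 17, a(23) = 10, a(24) = 27, a(25) = 4, a(26) = 31, a(27) = 2, a(28) = 0, a(29) = 2, a(30) = 2, a(31) = 4, a(32) = 6, a(33) = 10, a(34) = 16, a(35) = 26, a(36) = 9, a(37) = 2, a(38) = 11, a(39) = 13, a(40) = 24, a(41) = 4.
The sequence repeats with period 40.
(2958 - 0) mod 40 = 38, so a(2958) = a(38) = 11.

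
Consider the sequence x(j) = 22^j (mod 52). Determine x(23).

x(0) = 1; x(1) = 22; x(2) = 16; x(3) = 40; x(4) = 48; x(5) = 16.
Since x(5) = x(2) = 16, the sequence is eventually periodic: after a pre-period of length 2 it cycles with period 3.
For j ≥ 2, x(j) depends only on (j - 2) mod 3. (23 - 2) mod 3 = 0, so x(23) = x(2) = 16.

16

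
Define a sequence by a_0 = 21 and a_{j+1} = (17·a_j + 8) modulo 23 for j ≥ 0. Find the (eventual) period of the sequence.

Computing terms: a_0 = 21,  a_1 = 20,  a_2 = 3,  a_3 = 13,  a_4 = 22,  a_5 = 14,  a_6 = 16,  a_7 = 4,  a_8 = 7,  a_9 = 12,  a_{10} = 5,  a_{11} = 1,  a_{12} = 2,  a_{13} = 19,  a_{14} = 9,  a_{15} = 0,  a_{16} = 8,  a_{17} = 6,  a_{18} = 18,  a_{19} = 15,  a_{20} = 10,  a_{21} = 17,  a_{22} = 21.
The sequence repeats with period 22.

22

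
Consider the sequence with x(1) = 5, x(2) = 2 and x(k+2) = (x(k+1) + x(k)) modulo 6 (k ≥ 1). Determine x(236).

x(1) = 5, x(2) = 2, x(3) = 1, x(4) = 3, x(5) = 4, x(6) = 1, x(7) = 5, x(8) = 0, x(9) = 5, x(10) = 5, x(11) = 4, x(12) = 3, x(13) = 1, x(14) = 4, x(15) = 5, x(16) = 3, x(17) = 2, x(18) = 5, x(19) = 1, x(20) = 0, x(21) = 1, x(22) = 1, x(23) = 2, x(24) = 3, x(25) = 5, x(26) = 2.
The sequence repeats with period 24.
(236 - 1) mod 24 = 19, so x(236) = x(20) = 0.

0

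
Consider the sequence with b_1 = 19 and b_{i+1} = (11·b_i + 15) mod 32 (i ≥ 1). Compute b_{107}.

31

We have b_1 = 19, b_2 = 0, b_3 = 15, b_4 = 20, b_5 = 11, b_6 = 8, b_7 = 7, b_8 = 28, b_9 = 3, b_{10} = 16, b_{11} = 31, b_{12} = 4, b_{13} = 27, b_{14} = 24, b_{15} = 23, b_{16} = 12, b_{17} = 19.
The sequence repeats with period 16.
(107 - 1) mod 16 = 10, so b_{107} = b_{11} = 31.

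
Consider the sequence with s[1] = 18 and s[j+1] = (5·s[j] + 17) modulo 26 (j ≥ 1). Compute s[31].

6

We have s[1] = 18, s[2] = 3, s[3] = 6, s[4] = 21, s[5] = 18.
Since s[5] = s[1] = 18, the sequence is periodic with period 4.
So s[31] = s[1 + ((31-1) mod 4)] = s[3] = 6.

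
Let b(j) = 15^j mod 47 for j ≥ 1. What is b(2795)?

19

Listing terms: b(1) = 15; b(2) = 37; b(3) = 38; b(4) = 6; b(5) = 43; b(6) = 34; b(7) = 40; b(8) = 36; b(9) = 23; b(10) = 16; b(11) = 5; b(12) = 28; b(13) = 44; b(14) = 2; b(15) = 30; b(16) = 27; b(17) = 29; b(18) = 12; b(19) = 39; b(20) = 21; b(21) = 33; b(22) = 25; b(23) = 46; b(24) = 32; b(25) = 10; b(26) = 9; b(27) = 41; b(28) = 4; b(29) = 13; b(30) = 7; b(31) = 11; b(32) = 24; b(33) = 31; b(34) = 42; b(35) = 19; b(36) = 3; b(37) = 45; b(38) = 17; b(39) = 20; b(40) = 18; b(41) = 35; b(42) = 8; b(43) = 26; b(44) = 14; b(45) = 22; b(46) = 1; b(47) = 15.
Since b(47) = b(1) = 15, the sequence is periodic with period 46.
So b(2795) = b(1 + ((2795-1) mod 46)) = b(35) = 19.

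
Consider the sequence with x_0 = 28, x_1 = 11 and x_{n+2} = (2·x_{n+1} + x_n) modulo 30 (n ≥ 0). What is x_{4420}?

2

We have x_0 = 28, x_1 = 11, x_2 = 20, x_3 = 21, x_4 = 2, x_5 = 25, x_6 = 22, x_7 = 9, x_8 = 10, x_9 = 29, x_{10} = 8, x_{11} = 15, x_{12} = 8, x_{13} = 1, x_{14} = 10, x_{15} = 21, x_{16} = 22, x_{17} = 5, x_{18} = 2, x_{19} = 9, x_{20} = 20, x_{21} = 19, x_{22} = 28, x_{23} = 15, x_{24} = 28, x_{25} = 11.
The sequence repeats with period 24.
So x_{4420} = x_{0 + ((4420-0) mod 24)} = x_4 = 2.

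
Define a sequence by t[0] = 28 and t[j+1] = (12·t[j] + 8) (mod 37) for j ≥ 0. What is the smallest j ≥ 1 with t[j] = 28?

Computing terms: t[0] = 28; t[1] = 11; t[2] = 29; t[3] = 23; t[4] = 25; t[5] = 12; t[6] = 4; t[7] = 19; t[8] = 14; t[9] = 28.
Since t[9] = t[0] = 28, the sequence is periodic with period 9.
The value 28 next appears (with j ≥ 1) at t[9].

9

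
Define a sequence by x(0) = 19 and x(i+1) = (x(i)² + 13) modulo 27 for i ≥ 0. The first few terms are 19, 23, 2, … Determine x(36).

Computing terms: x(0) = 19, x(1) = 23, x(2) = 2, x(3) = 17, x(4) = 5, x(5) = 11, x(6) = 26, x(7) = 14, x(8) = 20, x(9) = 8, x(10) = 23.
Since x(10) = x(1) = 23, the sequence is eventually periodic: after a pre-period of length 1 it cycles with period 9.
For i ≥ 1, x(i) depends only on (i - 1) mod 9. (36 - 1) mod 9 = 8, so x(36) = x(9) = 8.

8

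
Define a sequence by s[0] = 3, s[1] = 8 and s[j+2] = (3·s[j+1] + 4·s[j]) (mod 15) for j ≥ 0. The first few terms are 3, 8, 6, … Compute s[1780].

Listing terms: s[0] = 3, s[1] = 8, s[2] = 6, s[3] = 5, s[4] = 9, s[5] = 2, s[6] = 12, s[7] = 14, s[8] = 0, s[9] = 11, s[10] = 3, s[11] = 8.
Since (s[10], s[11]) = (s[0], s[1]) = (3, 8) (two consecutive terms determine the rest), the sequence is periodic with period 10.
(1780 - 0) mod 10 = 0, so s[1780] = s[0] = 3.

3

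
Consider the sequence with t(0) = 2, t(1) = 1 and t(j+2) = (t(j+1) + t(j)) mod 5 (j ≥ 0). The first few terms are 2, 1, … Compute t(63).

We have t(0) = 2; t(1) = 1; t(2) = 3; t(3) = 4; t(4) = 2; t(5) = 1.
The sequence repeats with period 4.
(63 - 0) mod 4 = 3, so t(63) = t(3) = 4.

4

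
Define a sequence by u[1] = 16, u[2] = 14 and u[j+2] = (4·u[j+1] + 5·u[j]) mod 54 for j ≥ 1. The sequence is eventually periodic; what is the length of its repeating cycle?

Listing terms: u[1] = 16; u[2] = 14; u[3] = 28; u[4] = 20; u[5] = 4; u[6] = 8; u[7] = 52; u[8] = 32; u[9] = 10; u[10] = 38; u[11] = 40; u[12] = 26; u[13] = 34; u[14] = 50; u[15] = 46; u[16] = 2; u[17] = 22; u[18] = 44; u[19] = 16; u[20] = 14.
Since (u[19], u[20]) = (u[1], u[2]) = (16, 14) (two consecutive terms determine the rest), the sequence is periodic with period 18.

18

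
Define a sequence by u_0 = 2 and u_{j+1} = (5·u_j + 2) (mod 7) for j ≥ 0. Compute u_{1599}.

Computing terms: u_0 = 2,  u_1 = 5,  u_2 = 6,  u_3 = 4,  u_4 = 1,  u_5 = 0,  u_6 = 2.
Since u_6 = u_0 = 2, the sequence is periodic with period 6.
So u_{1599} = u_{0 + ((1599-0) mod 6)} = u_3 = 4.

4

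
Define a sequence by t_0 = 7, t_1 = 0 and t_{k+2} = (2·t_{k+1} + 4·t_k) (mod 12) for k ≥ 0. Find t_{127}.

4

Computing terms: t_0 = 7, t_1 = 0, t_2 = 4, t_3 = 8, t_4 = 8, t_5 = 0, t_6 = 8, t_7 = 4, t_8 = 4, t_9 = 0, t_{10} = 4.
Since (t_9, t_{10}) = (t_1, t_2) = (0, 4) (two consecutive terms determine the rest), the sequence is eventually periodic: after a pre-period of length 1 it cycles with period 8.
For k ≥ 1, t_k depends only on (k - 1) mod 8. (127 - 1) mod 8 = 6, so t_{127} = t_7 = 4.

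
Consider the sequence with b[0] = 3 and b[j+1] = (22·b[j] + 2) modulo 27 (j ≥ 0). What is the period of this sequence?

27

Listing terms: b[0] = 3; b[1] = 14; b[2] = 13; b[3] = 18; b[4] = 20; b[5] = 10; b[6] = 6; b[7] = 26; b[8] = 7; b[9] = 21; b[10] = 5; b[11] = 4; b[12] = 9; b[13] = 11; b[14] = 1; b[15] = 24; b[16] = 17; b[17] = 25; b[18] = 12; b[19] = 23; b[20] = 22; b[21] = 0; b[22] = 2; b[23] = 19; b[24] = 15; b[25] = 8; b[26] = 16; b[27] = 3.
Since b[27] = b[0] = 3, the sequence is periodic with period 27.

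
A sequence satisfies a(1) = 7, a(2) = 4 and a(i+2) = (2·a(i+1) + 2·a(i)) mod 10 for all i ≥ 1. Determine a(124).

a(1) = 7,  a(2) = 4,  a(3) = 2,  a(4) = 2,  a(5) = 8,  a(6) = 0,  a(7) = 6,  a(8) = 2,  a(9) = 6,  a(10) = 6,  a(11) = 4,  a(12) = 0,  a(13) = 8,  a(14) = 6,  a(15) = 8,  a(16) = 8,  a(17) = 2,  a(18) = 0,  a(19) = 4,  a(20) = 8,  a(21) = 4,  a(22) = 4,  a(23) = 6,  a(24) = 0,  a(25) = 2,  a(26) = 4,  a(27) = 2.
Since (a(26), a(27)) = (a(2), a(3)) = (4, 2) (two consecutive terms determine the rest), the sequence is eventually periodic: after a pre-period of length 1 it cycles with period 24.
For i ≥ 2, a(i) depends only on (i - 2) mod 24. (124 - 2) mod 24 = 2, so a(124) = a(4) = 2.

2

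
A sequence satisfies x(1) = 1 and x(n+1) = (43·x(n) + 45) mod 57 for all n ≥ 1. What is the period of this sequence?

We have x(1) = 1,  x(2) = 31,  x(3) = 10,  x(4) = 19,  x(5) = 7,  x(6) = 4,  x(7) = 46,  x(8) = 28,  x(9) = 52,  x(10) = 1.
The sequence repeats with period 9.

9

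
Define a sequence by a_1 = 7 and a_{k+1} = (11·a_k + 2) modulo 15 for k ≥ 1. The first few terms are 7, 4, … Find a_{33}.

Computing terms: a_1 = 7, a_2 = 4, a_3 = 1, a_4 = 13, a_5 = 10, a_6 = 7.
Since a_6 = a_1 = 7, the sequence is periodic with period 5.
(33 - 1) mod 5 = 2, so a_{33} = a_3 = 1.

1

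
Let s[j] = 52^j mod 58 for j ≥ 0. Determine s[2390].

We have s[0] = 1, s[1] = 52, s[2] = 36, s[3] = 16, s[4] = 20, s[5] = 54, s[6] = 24, s[7] = 30, s[8] = 52.
Since s[8] = s[1] = 52, the sequence is eventually periodic: after a pre-period of length 1 it cycles with period 7.
For j ≥ 1, s[j] depends only on (j - 1) mod 7. (2390 - 1) mod 7 = 2, so s[2390] = s[3] = 16.

16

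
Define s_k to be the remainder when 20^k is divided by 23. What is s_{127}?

Computing terms: s_0 = 1, s_1 = 20, s_2 = 9, s_3 = 19, s_4 = 12, s_5 = 10, s_6 = 16, s_7 = 21, s_8 = 6, s_9 = 5, s_{10} = 8, s_{11} = 22, s_{12} = 3, s_{13} = 14, s_{14} = 4, s_{15} = 11, s_{16} = 13, s_{17} = 7, s_{18} = 2, s_{19} = 17, s_{20} = 18, s_{21} = 15, s_{22} = 1.
The sequence repeats with period 22.
So s_{127} = s_{0 + ((127-0) mod 22)} = s_{17} = 7.

7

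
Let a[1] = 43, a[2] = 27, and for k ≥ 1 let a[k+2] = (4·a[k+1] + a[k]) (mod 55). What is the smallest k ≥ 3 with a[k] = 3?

18

Computing terms: a[1] = 43; a[2] = 27; a[3] = 41; a[4] = 26; a[5] = 35; a[6] = 1; a[7] = 39; a[8] = 47; a[9] = 7; a[10] = 20; a[11] = 32; a[12] = 38; a[13] = 19; a[14] = 4; a[15] = 35; a[16] = 34; a[17] = 6; a[18] = 3; a[19] = 18; a[20] = 20; a[21] = 43; a[22] = 27.
Since (a[21], a[22]) = (a[1], a[2]) = (43, 27) (two consecutive terms determine the rest), the sequence is periodic with period 20.
The value 3 first appears (with k ≥ 3) at a[18].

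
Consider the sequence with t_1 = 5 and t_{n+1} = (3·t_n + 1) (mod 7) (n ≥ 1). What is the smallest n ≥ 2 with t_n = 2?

2

We have t_1 = 5, t_2 = 2, t_3 = 0, t_4 = 1, t_5 = 4, t_6 = 6, t_7 = 5.
The sequence repeats with period 6.
The value 2 first appears (with n ≥ 2) at t_2.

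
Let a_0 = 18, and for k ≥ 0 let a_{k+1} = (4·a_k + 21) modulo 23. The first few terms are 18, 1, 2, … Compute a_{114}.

We have a_0 = 18, a_1 = 1, a_2 = 2, a_3 = 6, a_4 = 22, a_5 = 17, a_6 = 20, a_7 = 9, a_8 = 11, a_9 = 19, a_{10} = 5, a_{11} = 18.
Since a_{11} = a_0 = 18, the sequence is periodic with period 11.
So a_{114} = a_{0 + ((114-0) mod 11)} = a_4 = 22.

22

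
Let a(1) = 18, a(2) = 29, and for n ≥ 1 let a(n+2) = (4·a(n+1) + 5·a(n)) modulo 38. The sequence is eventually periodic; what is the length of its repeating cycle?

a(1) = 18; a(2) = 29; a(3) = 16; a(4) = 19; a(5) = 4; a(6) = 35; a(7) = 8; a(8) = 17; a(9) = 32; a(10) = 23; a(11) = 24; a(12) = 21; a(13) = 14; a(14) = 9; a(15) = 30; a(16) = 13; a(17) = 12; a(18) = 37; a(19) = 18; a(20) = 29.
Since (a(19), a(20)) = (a(1), a(2)) = (18, 29) (two consecutive terms determine the rest), the sequence is periodic with period 18.

18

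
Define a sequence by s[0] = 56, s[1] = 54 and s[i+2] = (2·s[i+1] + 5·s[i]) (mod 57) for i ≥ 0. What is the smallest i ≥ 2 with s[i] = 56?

18

Listing terms: s[0] = 56; s[1] = 54; s[2] = 46; s[3] = 20; s[4] = 42; s[5] = 13; s[6] = 8; s[7] = 24; s[8] = 31; s[9] = 11; s[10] = 6; s[11] = 10; s[12] = 50; s[13] = 36; s[14] = 37; s[15] = 26; s[16] = 9; s[17] = 34; s[18] = 56; s[19] = 54.
Since (s[18], s[19]) = (s[0], s[1]) = (56, 54) (two consecutive terms determine the rest), the sequence is periodic with period 18.
The value 56 next appears (with i ≥ 2) at s[18].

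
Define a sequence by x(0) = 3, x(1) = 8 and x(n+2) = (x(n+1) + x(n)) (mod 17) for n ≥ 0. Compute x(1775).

10

x(0) = 3; x(1) = 8; x(2) = 11; x(3) = 2; x(4) = 13; x(5) = 15; x(6) = 11; x(7) = 9; x(8) = 3; x(9) = 12; x(10) = 15; x(11) = 10; x(12) = 8; x(13) = 1; x(14) = 9; x(15) = 10; x(16) = 2; x(17) = 12; x(18) = 14; x(19) = 9; x(20) = 6; x(21) = 15; x(22) = 4; x(23) = 2; x(24) = 6; x(25) = 8; x(26) = 14; x(27) = 5; x(28) = 2; x(29) = 7; x(30) = 9; x(31) = 16; x(32) = 8; x(33) = 7; x(34) = 15; x(35) = 5; x(36) = 3; x(37) = 8.
The sequence repeats with period 36.
(1775 - 0) mod 36 = 11, so x(1775) = x(11) = 10.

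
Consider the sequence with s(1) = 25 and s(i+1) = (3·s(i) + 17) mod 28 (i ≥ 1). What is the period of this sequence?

s(1) = 25,  s(2) = 8,  s(3) = 13,  s(4) = 0,  s(5) = 17,  s(6) = 12,  s(7) = 25.
Since s(7) = s(1) = 25, the sequence is periodic with period 6.

6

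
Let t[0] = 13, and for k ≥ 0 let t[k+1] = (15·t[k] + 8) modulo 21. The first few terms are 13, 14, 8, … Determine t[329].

We have t[0] = 13, t[1] = 14, t[2] = 8, t[3] = 2, t[4] = 17, t[5] = 11, t[6] = 5, t[7] = 20, t[8] = 14.
Since t[8] = t[1] = 14, the sequence is eventually periodic: after a pre-period of length 1 it cycles with period 7.
For k ≥ 1, t[k] depends only on (k - 1) mod 7. (329 - 1) mod 7 = 6, so t[329] = t[7] = 20.

20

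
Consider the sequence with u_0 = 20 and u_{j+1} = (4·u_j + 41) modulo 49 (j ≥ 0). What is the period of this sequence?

Listing terms: u_0 = 20; u_1 = 23; u_2 = 35; u_3 = 34; u_4 = 30; u_5 = 14; u_6 = 48; u_7 = 37; u_8 = 42; u_9 = 13; u_{10} = 44; u_{11} = 21; u_{12} = 27; u_{13} = 2; u_{14} = 0; u_{15} = 41; u_{16} = 9; u_{17} = 28; u_{18} = 6; u_{19} = 16; u_{20} = 7; u_{21} = 20.
Since u_{21} = u_0 = 20, the sequence is periodic with period 21.

21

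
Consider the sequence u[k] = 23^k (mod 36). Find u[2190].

u[0] = 1, u[1] = 23, u[2] = 25, u[3] = 35, u[4] = 13, u[5] = 11, u[6] = 1.
Since u[6] = u[0] = 1, the sequence is periodic with period 6.
So u[2190] = u[0 + ((2190-0) mod 6)] = u[0] = 1.

1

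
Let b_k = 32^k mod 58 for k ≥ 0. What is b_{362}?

42

Computing terms: b_0 = 1, b_1 = 32, b_2 = 38, b_3 = 56, b_4 = 52, b_5 = 40, b_6 = 4, b_7 = 12, b_8 = 36, b_9 = 50, b_{10} = 34, b_{11} = 44, b_{12} = 16, b_{13} = 48, b_{14} = 28, b_{15} = 26, b_{16} = 20, b_{17} = 2, b_{18} = 6, b_{19} = 18, b_{20} = 54, b_{21} = 46, b_{22} = 22, b_{23} = 8, b_{24} = 24, b_{25} = 14, b_{26} = 42, b_{27} = 10, b_{28} = 30, b_{29} = 32.
Since b_{29} = b_1 = 32, the sequence is eventually periodic: after a pre-period of length 1 it cycles with period 28.
For k ≥ 1, b_k depends only on (k - 1) mod 28. (362 - 1) mod 28 = 25, so b_{362} = b_{26} = 42.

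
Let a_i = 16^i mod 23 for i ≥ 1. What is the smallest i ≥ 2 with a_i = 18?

7

Computing terms: a_1 = 16, a_2 = 3, a_3 = 2, a_4 = 9, a_5 = 6, a_6 = 4, a_7 = 18, a_8 = 12, a_9 = 8, a_{10} = 13, a_{11} = 1, a_{12} = 16.
Since a_{12} = a_1 = 16, the sequence is periodic with period 11.
The value 18 first appears (with i ≥ 2) at a_7.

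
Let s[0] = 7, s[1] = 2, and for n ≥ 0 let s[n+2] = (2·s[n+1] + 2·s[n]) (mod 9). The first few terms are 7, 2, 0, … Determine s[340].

s[0] = 7; s[1] = 2; s[2] = 0; s[3] = 4; s[4] = 8; s[5] = 6; s[6] = 1; s[7] = 5; s[8] = 3; s[9] = 7; s[10] = 2.
Since (s[9], s[10]) = (s[0], s[1]) = (7, 2) (two consecutive terms determine the rest), the sequence is periodic with period 9.
So s[340] = s[0 + ((340-0) mod 9)] = s[7] = 5.

5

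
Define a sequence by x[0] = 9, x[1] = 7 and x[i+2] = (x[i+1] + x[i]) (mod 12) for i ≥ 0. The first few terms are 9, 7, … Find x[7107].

Listing terms: x[0] = 9; x[1] = 7; x[2] = 4; x[3] = 11; x[4] = 3; x[5] = 2; x[6] = 5; x[7] = 7; x[8] = 0; x[9] = 7; x[10] = 7; x[11] = 2; x[12] = 9; x[13] = 11; x[14] = 8; x[15] = 7; x[16] = 3; x[17] = 10; x[18] = 1; x[19] = 11; x[20] = 0; x[21] = 11; x[22] = 11; x[23] = 10; x[24] = 9; x[25] = 7.
Since (x[24], x[25]) = (x[0], x[1]) = (9, 7) (two consecutive terms determine the rest), the sequence is periodic with period 24.
(7107 - 0) mod 24 = 3, so x[7107] = x[3] = 11.

11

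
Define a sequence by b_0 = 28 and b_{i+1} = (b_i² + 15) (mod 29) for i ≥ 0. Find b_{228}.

28

b_0 = 28,  b_1 = 16,  b_2 = 10,  b_3 = 28.
Since b_3 = b_0 = 28, the sequence is periodic with period 3.
So b_{228} = b_{0 + ((228-0) mod 3)} = b_0 = 28.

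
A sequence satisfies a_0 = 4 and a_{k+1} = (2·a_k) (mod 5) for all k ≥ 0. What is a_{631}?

2

a_0 = 4, a_1 = 3, a_2 = 1, a_3 = 2, a_4 = 4.
Since a_4 = a_0 = 4, the sequence is periodic with period 4.
So a_{631} = a_{0 + ((631-0) mod 4)} = a_3 = 2.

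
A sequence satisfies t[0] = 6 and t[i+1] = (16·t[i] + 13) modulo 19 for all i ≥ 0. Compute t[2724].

13

Listing terms: t[0] = 6, t[1] = 14, t[2] = 9, t[3] = 5, t[4] = 17, t[5] = 0, t[6] = 13, t[7] = 12, t[8] = 15, t[9] = 6.
The sequence repeats with period 9.
So t[2724] = t[0 + ((2724-0) mod 9)] = t[6] = 13.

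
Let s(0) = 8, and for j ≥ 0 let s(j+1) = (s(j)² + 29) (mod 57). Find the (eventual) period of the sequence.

Computing terms: s(0) = 8; s(1) = 36; s(2) = 14; s(3) = 54; s(4) = 38; s(5) = 48; s(6) = 53; s(7) = 45; s(8) = 2; s(9) = 33; s(10) = 35; s(11) = 0; s(12) = 29; s(13) = 15; s(14) = 26; s(15) = 21; s(16) = 14.
Since s(16) = s(2) = 14, the sequence is eventually periodic: after a pre-period of length 2 it cycles with period 14.

14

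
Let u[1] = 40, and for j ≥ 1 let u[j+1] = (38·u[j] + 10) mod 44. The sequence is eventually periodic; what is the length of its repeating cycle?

Computing terms: u[1] = 40,  u[2] = 34,  u[3] = 26,  u[4] = 30,  u[5] = 6,  u[6] = 18,  u[7] = 34.
Since u[7] = u[2] = 34, the sequence is eventually periodic: after a pre-period of length 1 it cycles with period 5.

5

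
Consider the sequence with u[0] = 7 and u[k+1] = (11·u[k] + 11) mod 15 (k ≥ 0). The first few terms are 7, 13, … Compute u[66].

13

We have u[0] = 7,  u[1] = 13,  u[2] = 4,  u[3] = 10,  u[4] = 1,  u[5] = 7.
Since u[5] = u[0] = 7, the sequence is periodic with period 5.
So u[66] = u[0 + ((66-0) mod 5)] = u[1] = 13.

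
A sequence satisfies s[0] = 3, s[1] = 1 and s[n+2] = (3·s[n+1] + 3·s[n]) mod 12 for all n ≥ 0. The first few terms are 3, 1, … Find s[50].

0

s[0] = 3, s[1] = 1, s[2] = 0, s[3] = 3, s[4] = 9, s[5] = 0, s[6] = 3.
Since (s[5], s[6]) = (s[2], s[3]) = (0, 3) (two consecutive terms determine the rest), the sequence is eventually periodic: after a pre-period of length 2 it cycles with period 3.
For n ≥ 2, s[n] depends only on (n - 2) mod 3. (50 - 2) mod 3 = 0, so s[50] = s[2] = 0.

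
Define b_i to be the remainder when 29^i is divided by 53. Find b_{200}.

Listing terms: b_0 = 1, b_1 = 29, b_2 = 46, b_3 = 9, b_4 = 49, b_5 = 43, b_6 = 28, b_7 = 17, b_8 = 16, b_9 = 40, b_{10} = 47, b_{11} = 38, b_{12} = 42, b_{13} = 52, b_{14} = 24, b_{15} = 7, b_{16} = 44, b_{17} = 4, b_{18} = 10, b_{19} = 25, b_{20} = 36, b_{21} = 37, b_{22} = 13, b_{23} = 6, b_{24} = 15, b_{25} = 11, b_{26} = 1.
The sequence repeats with period 26.
(200 - 0) mod 26 = 18, so b_{200} = b_{18} = 10.

10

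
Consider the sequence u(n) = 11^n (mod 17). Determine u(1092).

4

Computing terms: u(1) = 11; u(2) = 2; u(3) = 5; u(4) = 4; u(5) = 10; u(6) = 8; u(7) = 3; u(8) = 16; u(9) = 6; u(10) = 15; u(11) = 12; u(12) = 13; u(13) = 7; u(14) = 9; u(15) = 14; u(16) = 1; u(17) = 11.
Since u(17) = u(1) = 11, the sequence is periodic with period 16.
So u(1092) = u(1 + ((1092-1) mod 16)) = u(4) = 4.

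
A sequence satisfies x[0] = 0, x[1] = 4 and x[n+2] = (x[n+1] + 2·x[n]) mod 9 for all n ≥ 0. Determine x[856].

Computing terms: x[0] = 0,  x[1] = 4,  x[2] = 4,  x[3] = 3,  x[4] = 2,  x[5] = 8,  x[6] = 3,  x[7] = 1,  x[8] = 7,  x[9] = 0,  x[10] = 5,  x[11] = 5,  x[12] = 6,  x[13] = 7,  x[14] = 1,  x[15] = 6,  x[16] = 8,  x[17] = 2,  x[18] = 0,  x[19] = 4.
Since (x[18], x[19]) = (x[0], x[1]) = (0, 4) (two consecutive terms determine the rest), the sequence is periodic with period 18.
(856 - 0) mod 18 = 10, so x[856] = x[10] = 5.

5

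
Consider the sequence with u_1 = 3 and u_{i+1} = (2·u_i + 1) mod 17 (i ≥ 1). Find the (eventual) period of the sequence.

Computing terms: u_1 = 3,  u_2 = 7,  u_3 = 15,  u_4 = 14,  u_5 = 12,  u_6 = 8,  u_7 = 0,  u_8 = 1,  u_9 = 3.
Since u_9 = u_1 = 3, the sequence is periodic with period 8.

8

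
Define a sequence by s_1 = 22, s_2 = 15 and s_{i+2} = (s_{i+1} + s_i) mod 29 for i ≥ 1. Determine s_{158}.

23

Listing terms: s_1 = 22, s_2 = 15, s_3 = 8, s_4 = 23, s_5 = 2, s_6 = 25, s_7 = 27, s_8 = 23, s_9 = 21, s_{10} = 15, s_{11} = 7, s_{12} = 22, s_{13} = 0, s_{14} = 22, s_{15} = 22, s_{16} = 15.
The sequence repeats with period 14.
(158 - 1) mod 14 = 3, so s_{158} = s_4 = 23.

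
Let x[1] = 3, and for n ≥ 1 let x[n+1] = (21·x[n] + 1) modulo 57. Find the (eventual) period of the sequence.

18

Listing terms: x[1] = 3,  x[2] = 7,  x[3] = 34,  x[4] = 31,  x[5] = 25,  x[6] = 13,  x[7] = 46,  x[8] = 55,  x[9] = 16,  x[10] = 52,  x[11] = 10,  x[12] = 40,  x[13] = 43,  x[14] = 49,  x[15] = 4,  x[16] = 28,  x[17] = 19,  x[18] = 1,  x[19] = 22,  x[20] = 7.
Since x[20] = x[2] = 7, the sequence is eventually periodic: after a pre-period of length 1 it cycles with period 18.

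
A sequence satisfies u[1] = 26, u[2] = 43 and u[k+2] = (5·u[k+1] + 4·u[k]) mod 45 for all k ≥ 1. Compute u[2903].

u[1] = 26; u[2] = 43; u[3] = 4; u[4] = 12; u[5] = 31; u[6] = 23; u[7] = 14; u[8] = 27; u[9] = 11; u[10] = 28; u[11] = 4; u[12] = 42; u[13] = 1; u[14] = 38; u[15] = 14; u[16] = 42; u[17] = 41; u[18] = 13; u[19] = 4; u[20] = 27; u[21] = 16; u[22] = 8; u[23] = 14; u[24] = 12; u[25] = 26; u[26] = 43.
Since (u[25], u[26]) = (u[1], u[2]) = (26, 43) (two consecutive terms determine the rest), the sequence is periodic with period 24.
(2903 - 1) mod 24 = 22, so u[2903] = u[23] = 14.

14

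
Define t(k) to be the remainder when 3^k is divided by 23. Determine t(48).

12

t(1) = 3, t(2) = 9, t(3) = 4, t(4) = 12, t(5) = 13, t(6) = 16, t(7) = 2, t(8) = 6, t(9) = 18, t(10) = 8, t(11) = 1, t(12) = 3.
Since t(12) = t(1) = 3, the sequence is periodic with period 11.
(48 - 1) mod 11 = 3, so t(48) = t(4) = 12.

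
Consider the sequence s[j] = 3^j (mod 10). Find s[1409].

3

s[1] = 3, s[2] = 9, s[3] = 7, s[4] = 1, s[5] = 3.
The sequence repeats with period 4.
So s[1409] = s[1 + ((1409-1) mod 4)] = s[1] = 3.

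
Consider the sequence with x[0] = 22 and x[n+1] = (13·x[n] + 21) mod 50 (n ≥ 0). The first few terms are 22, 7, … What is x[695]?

x[0] = 22,  x[1] = 7,  x[2] = 12,  x[3] = 27,  x[4] = 22.
The sequence repeats with period 4.
(695 - 0) mod 4 = 3, so x[695] = x[3] = 27.

27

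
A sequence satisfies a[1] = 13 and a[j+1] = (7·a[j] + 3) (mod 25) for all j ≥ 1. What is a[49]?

13

Computing terms: a[1] = 13; a[2] = 19; a[3] = 11; a[4] = 5; a[5] = 13.
Since a[5] = a[1] = 13, the sequence is periodic with period 4.
(49 - 1) mod 4 = 0, so a[49] = a[1] = 13.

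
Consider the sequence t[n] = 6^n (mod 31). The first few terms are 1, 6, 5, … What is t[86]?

5

We have t[0] = 1, t[1] = 6, t[2] = 5, t[3] = 30, t[4] = 25, t[5] = 26, t[6] = 1.
The sequence repeats with period 6.
So t[86] = t[0 + ((86-0) mod 6)] = t[2] = 5.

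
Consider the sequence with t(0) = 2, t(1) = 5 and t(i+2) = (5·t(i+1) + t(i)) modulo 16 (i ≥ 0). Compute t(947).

We have t(0) = 2, t(1) = 5, t(2) = 11, t(3) = 12, t(4) = 7, t(5) = 15, t(6) = 2, t(7) = 9, t(8) = 15, t(9) = 4, t(10) = 3, t(11) = 3, t(12) = 2, t(13) = 13, t(14) = 3, t(15) = 12, t(16) = 15, t(17) = 7, t(18) = 2, t(19) = 1, t(20) = 7, t(21) = 4, t(22) = 11, t(23) = 11, t(24) = 2, t(25) = 5.
Since (t(24), t(25)) = (t(0), t(1)) = (2, 5) (two consecutive terms determine the rest), the sequence is periodic with period 24.
So t(947) = t(0 + ((947-0) mod 24)) = t(11) = 3.

3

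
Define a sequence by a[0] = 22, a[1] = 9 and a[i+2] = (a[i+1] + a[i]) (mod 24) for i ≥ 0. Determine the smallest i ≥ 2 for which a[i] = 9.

13

Listing terms: a[0] = 22, a[1] = 9, a[2] = 7, a[3] = 16, a[4] = 23, a[5] = 15, a[6] = 14, a[7] = 5, a[8] = 19, a[9] = 0, a[10] = 19, a[11] = 19, a[12] = 14, a[13] = 9, a[14] = 23, a[15] = 8, a[16] = 7, a[17] = 15, a[18] = 22, a[19] = 13, a[20] = 11, a[21] = 0, a[22] = 11, a[23] = 11, a[24] = 22, a[25] = 9.
Since (a[24], a[25]) = (a[0], a[1]) = (22, 9) (two consecutive terms determine the rest), the sequence is periodic with period 24.
The value 9 first appears (with i ≥ 2) at a[13].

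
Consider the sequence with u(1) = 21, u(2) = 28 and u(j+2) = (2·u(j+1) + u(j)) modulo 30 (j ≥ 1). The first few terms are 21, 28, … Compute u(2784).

Computing terms: u(1) = 21, u(2) = 28, u(3) = 17, u(4) = 2, u(5) = 21, u(6) = 14, u(7) = 19, u(8) = 22, u(9) = 3, u(10) = 28, u(11) = 29, u(12) = 26, u(13) = 21, u(14) = 8, u(15) = 7, u(16) = 22, u(17) = 21, u(18) = 4, u(19) = 29, u(20) = 2, u(21) = 3, u(22) = 8, u(23) = 19, u(24) = 16, u(25) = 21, u(26) = 28.
The sequence repeats with period 24.
(2784 - 1) mod 24 = 23, so u(2784) = u(24) = 16.

16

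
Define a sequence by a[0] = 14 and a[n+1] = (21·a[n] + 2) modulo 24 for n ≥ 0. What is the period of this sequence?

Listing terms: a[0] = 14,  a[1] = 8,  a[2] = 2,  a[3] = 20,  a[4] = 14.
The sequence repeats with period 4.

4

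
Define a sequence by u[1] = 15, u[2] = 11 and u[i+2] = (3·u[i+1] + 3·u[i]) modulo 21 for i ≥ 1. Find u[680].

u[1] = 15; u[2] = 11; u[3] = 15; u[4] = 15; u[5] = 6; u[6] = 0; u[7] = 18; u[8] = 12; u[9] = 6; u[10] = 12; u[11] = 12; u[12] = 9; u[13] = 0; u[14] = 6; u[15] = 18; u[16] = 9; u[17] = 18; u[18] = 18; u[19] = 3; u[20] = 0; u[21] = 9; u[22] = 6; u[23] = 3; u[24] = 6; u[25] = 6; u[26] = 15; u[27] = 0; u[28] = 3; u[29] = 9; u[30] = 15; u[31] = 9; u[32] = 9; u[33] = 12; u[34] = 0; u[35] = 15; u[36] = 3; u[37] = 12; u[38] = 3; u[39] = 3; u[40] = 18; u[41] = 0; u[42] = 12; u[43] = 15; u[44] = 18; u[45] = 15; u[46] = 15.
Since (u[45], u[46]) = (u[3], u[4]) = (15, 15) (two consecutive terms determine the rest), the sequence is eventually periodic: after a pre-period of length 2 it cycles with period 42.
For i ≥ 3, u[i] depends only on (i - 3) mod 42. (680 - 3) mod 42 = 5, so u[680] = u[8] = 12.

12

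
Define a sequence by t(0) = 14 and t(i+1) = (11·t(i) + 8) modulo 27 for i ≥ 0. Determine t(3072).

5

t(0) = 14, t(1) = 0, t(2) = 8, t(3) = 15, t(4) = 11, t(5) = 21, t(6) = 23, t(7) = 18, t(8) = 17, t(9) = 6, t(10) = 20, t(11) = 12, t(12) = 5, t(13) = 9, t(14) = 26, t(15) = 24, t(16) = 2, t(17) = 3, t(18) = 14.
Since t(18) = t(0) = 14, the sequence is periodic with period 18.
(3072 - 0) mod 18 = 12, so t(3072) = t(12) = 5.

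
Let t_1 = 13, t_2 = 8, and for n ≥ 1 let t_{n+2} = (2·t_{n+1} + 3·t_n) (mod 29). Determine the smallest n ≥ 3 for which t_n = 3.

We have t_1 = 13; t_2 = 8; t_3 = 26; t_4 = 18; t_5 = 27; t_6 = 21; t_7 = 7; t_8 = 19; t_9 = 1; t_{10} = 1; t_{11} = 5; t_{12} = 13; t_{13} = 12; t_{14} = 5; t_{15} = 17; t_{16} = 20; t_{17} = 4; t_{18} = 10; t_{19} = 3; t_{20} = 7; t_{21} = 23; t_{22} = 9; t_{23} = 0; t_{24} = 27; t_{25} = 25; t_{26} = 15; t_{27} = 18; t_{28} = 23; t_{29} = 13; t_{30} = 8.
The sequence repeats with period 28.
The value 3 first appears (with n ≥ 3) at t_{19}.

19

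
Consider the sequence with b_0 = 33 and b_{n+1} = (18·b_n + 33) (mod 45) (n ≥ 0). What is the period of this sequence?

Computing terms: b_0 = 33; b_1 = 42; b_2 = 24; b_3 = 15; b_4 = 33.
The sequence repeats with period 4.

4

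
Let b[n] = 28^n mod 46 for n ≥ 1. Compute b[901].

Listing terms: b[1] = 28,  b[2] = 2,  b[3] = 10,  b[4] = 4,  b[5] = 20,  b[6] = 8,  b[7] = 40,  b[8] = 16,  b[9] = 34,  b[10] = 32,  b[11] = 22,  b[12] = 18,  b[13] = 44,  b[14] = 36,  b[15] = 42,  b[16] = 26,  b[17] = 38,  b[18] = 6,  b[19] = 30,  b[20] = 12,  b[21] = 14,  b[22] = 24,  b[23] = 28.
The sequence repeats with period 22.
(901 - 1) mod 22 = 20, so b[901] = b[21] = 14.

14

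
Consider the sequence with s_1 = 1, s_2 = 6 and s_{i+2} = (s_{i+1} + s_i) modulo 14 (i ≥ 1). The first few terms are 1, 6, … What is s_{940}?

Listing terms: s_1 = 1,  s_2 = 6,  s_3 = 7,  s_4 = 13,  s_5 = 6,  s_6 = 5,  s_7 = 11,  s_8 = 2,  s_9 = 13,  s_{10} = 1,  s_{11} = 0,  s_{12} = 1,  s_{13} = 1,  s_{14} = 2,  s_{15} = 3,  s_{16} = 5,  s_{17} = 8,  s_{18} = 13,  s_{19} = 7,  s_{20} = 6,  s_{21} = 13,  s_{22} = 5,  s_{23} = 4,  s_{24} = 9,  s_{25} = 13,  s_{26} = 8,  s_{27} = 7,  s_{28} = 1,  s_{29} = 8,  s_{30} = 9,  s_{31} = 3,  s_{32} = 12,  s_{33} = 1,  s_{34} = 13,  s_{35} = 0,  s_{36} = 13,  s_{37} = 13,  s_{38} = 12,  s_{39} = 11,  s_{40} = 9,  s_{41} = 6,  s_{42} = 1,  s_{43} = 7,  s_{44} = 8,  s_{45} = 1,  s_{46} = 9,  s_{47} = 10,  s_{48} = 5,  s_{49} = 1,  s_{50} = 6.
Since (s_{49}, s_{50}) = (s_1, s_2) = (1, 6) (two consecutive terms determine the rest), the sequence is periodic with period 48.
(940 - 1) mod 48 = 27, so s_{940} = s_{28} = 1.

1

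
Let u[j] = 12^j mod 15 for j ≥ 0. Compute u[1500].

6

u[0] = 1, u[1] = 12, u[2] = 9, u[3] = 3, u[4] = 6, u[5] = 12.
Since u[5] = u[1] = 12, the sequence is eventually periodic: after a pre-period of length 1 it cycles with period 4.
For j ≥ 1, u[j] depends only on (j - 1) mod 4. (1500 - 1) mod 4 = 3, so u[1500] = u[4] = 6.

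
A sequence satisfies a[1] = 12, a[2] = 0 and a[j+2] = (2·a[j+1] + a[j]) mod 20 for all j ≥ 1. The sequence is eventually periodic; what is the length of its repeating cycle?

12

We have a[1] = 12; a[2] = 0; a[3] = 12; a[4] = 4; a[5] = 0; a[6] = 4; a[7] = 8; a[8] = 0; a[9] = 8; a[10] = 16; a[11] = 0; a[12] = 16; a[13] = 12; a[14] = 0.
Since (a[13], a[14]) = (a[1], a[2]) = (12, 0) (two consecutive terms determine the rest), the sequence is periodic with period 12.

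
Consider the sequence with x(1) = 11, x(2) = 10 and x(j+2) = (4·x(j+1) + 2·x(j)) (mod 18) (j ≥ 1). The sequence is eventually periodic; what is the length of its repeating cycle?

6

x(1) = 11, x(2) = 10, x(3) = 8, x(4) = 16, x(5) = 8, x(6) = 10, x(7) = 2, x(8) = 10, x(9) = 8.
Since (x(8), x(9)) = (x(2), x(3)) = (10, 8) (two consecutive terms determine the rest), the sequence is eventually periodic: after a pre-period of length 1 it cycles with period 6.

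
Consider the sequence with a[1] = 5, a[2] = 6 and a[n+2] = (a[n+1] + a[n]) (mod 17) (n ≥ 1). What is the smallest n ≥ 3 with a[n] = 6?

a[1] = 5, a[2] = 6, a[3] = 11, a[4] = 0, a[5] = 11, a[6] = 11, a[7] = 5, a[8] = 16, a[9] = 4, a[10] = 3, a[11] = 7, a[12] = 10, a[13] = 0, a[14] = 10, a[15] = 10, a[16] = 3, a[17] = 13, a[18] = 16, a[19] = 12, a[20] = 11, a[21] = 6, a[22] = 0, a[23] = 6, a[24] = 6, a[25] = 12, a[26] = 1, a[27] = 13, a[28] = 14, a[29] = 10, a[30] = 7, a[31] = 0, a[32] = 7, a[33] = 7, a[34] = 14, a[35] = 4, a[36] = 1, a[37] = 5, a[38] = 6.
The sequence repeats with period 36.
The value 6 first appears (with n ≥ 3) at a[21].

21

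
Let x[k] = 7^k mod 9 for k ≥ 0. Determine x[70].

Computing terms: x[0] = 1, x[1] = 7, x[2] = 4, x[3] = 1.
The sequence repeats with period 3.
(70 - 0) mod 3 = 1, so x[70] = x[1] = 7.

7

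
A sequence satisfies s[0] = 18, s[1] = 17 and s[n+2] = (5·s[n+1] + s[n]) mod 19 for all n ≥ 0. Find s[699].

s[0] = 18, s[1] = 17, s[2] = 8, s[3] = 0, s[4] = 8, s[5] = 2, s[6] = 18, s[7] = 16, s[8] = 3, s[9] = 12, s[10] = 6, s[11] = 4, s[12] = 7, s[13] = 1, s[14] = 12, s[15] = 4, s[16] = 13, s[17] = 12, s[18] = 16, s[19] = 16, s[20] = 1, s[21] = 2, s[22] = 11, s[23] = 0, s[24] = 11, s[25] = 17, s[26] = 1, s[27] = 3, s[28] = 16, s[29] = 7, s[30] = 13, s[31] = 15, s[32] = 12, s[33] = 18, s[34] = 7, s[35] = 15, s[36] = 6, s[37] = 7, s[38] = 3, s[39] = 3, s[40] = 18, s[41] = 17.
The sequence repeats with period 40.
(699 - 0) mod 40 = 19, so s[699] = s[19] = 16.

16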